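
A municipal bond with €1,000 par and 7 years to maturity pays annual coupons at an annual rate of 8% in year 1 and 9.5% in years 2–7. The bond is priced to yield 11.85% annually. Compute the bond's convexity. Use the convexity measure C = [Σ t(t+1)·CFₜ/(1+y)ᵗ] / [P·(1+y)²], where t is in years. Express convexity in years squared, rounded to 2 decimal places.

31.19

With y = 0.1185:
  t   CF        PV=CF/(1+0.1185)^t    t·PV        t(t+1)·PV
  1        80.00        71.5244        71.5244         143.0487
  2        95.00        75.9367       151.8734         455.6201
  3        95.00        67.8915       203.6746         814.6984
  4        95.00        60.6987       242.7949       1,213.9747
  5        95.00        54.2680       271.3399       1,628.0394
  6        95.00        48.5185       291.1112       2,037.7784
  7     1,095.00       499.9910     3,499.9371      27,999.4968
  Σ                    878.8289     4,732.2555      34,292.6567
P = 878.8289.
Convexity = Σ t(t+1)·PV / [P·(1+y)²] = 34,292.6567 / (878.8289 × 1.251042) = 31.19068.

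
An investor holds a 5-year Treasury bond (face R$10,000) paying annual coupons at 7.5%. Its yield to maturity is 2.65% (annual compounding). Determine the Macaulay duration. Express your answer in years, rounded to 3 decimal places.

Periodic yield y = 0.0265. Discount each cash flow and weight by its year:
  t   CF        PV=CF/(1+0.0265)^t    t·PV
  1       750.00       730.6381       730.6381
  2       750.00       711.7760     1,423.5521
  3       750.00       693.4009     2,080.2027
  4       750.00       675.5001     2,702.0006
  5    10,750.00     9,432.2151    47,161.0754
  Σ                 12,243.5303    54,097.4689
Price P = Σ PV = 12,243.5303.
Macaulay duration = Σ(t·PV) / P = 54,097.4689 / 12,243.5303 = 4.41845 years.

4.418 years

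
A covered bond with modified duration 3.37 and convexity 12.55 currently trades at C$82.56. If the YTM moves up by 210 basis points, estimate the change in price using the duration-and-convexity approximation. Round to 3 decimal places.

Duration effect: -D_mod·Δy = -3.37 × (+0.021) = -0.070770
Convexity effect: ½·C·(Δy)² = 0.5 × 12.55 × (0.021)² = +0.002767275
ΔP/P ≈ -0.070770 + 0.002767275 = -0.068002725
ΔP ≈ 82.56 × (-0.068002725) = -5.614304976.

-C$5.614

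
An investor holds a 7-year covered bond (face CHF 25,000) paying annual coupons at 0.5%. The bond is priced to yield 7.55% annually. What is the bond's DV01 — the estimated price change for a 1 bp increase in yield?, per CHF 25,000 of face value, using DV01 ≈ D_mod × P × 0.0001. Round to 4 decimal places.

Periodic yield y = 0.0755.
  t   CF        PV=CF/(1+0.0755)^t    t·PV
  1       125.00       116.2250       116.2250
  2       125.00       108.0660       216.1321
  3       125.00       100.4798       301.4394
  4       125.00        93.4261       373.7045
  5       125.00        86.8676       434.3381
  6       125.00        80.7695       484.6171
  7    25,125.00    15,095.0017   105,665.0122
  Σ                 15,680.8359   107,591.4684
P = 15,680.8359; D_Mac = 6.86134 yrs; D_mod = 6.37967 yrs.
DV01 ≈ 6.37967 × 15,680.8359 × 0.0001 = 10.003856.

CHF 10.0039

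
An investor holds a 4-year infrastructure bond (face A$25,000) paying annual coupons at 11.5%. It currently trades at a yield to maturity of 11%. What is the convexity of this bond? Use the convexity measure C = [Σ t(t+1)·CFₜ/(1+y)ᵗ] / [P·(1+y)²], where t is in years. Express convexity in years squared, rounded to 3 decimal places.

13.160

With y = 0.11:
  t   CF        PV=CF/(1+0.11)^t    t·PV        t(t+1)·PV
  1     2,875.00     2,590.0901     2,590.0901       5,180.1802
  2     2,875.00     2,333.4145     4,666.8290      14,000.4870
  3     2,875.00     2,102.1752     6,306.5257      25,226.1027
  4    27,875.00    18,362.1259    73,448.5036     367,242.5181
  Σ                 25,387.8057    87,011.9484     411,649.2879
P = 25,387.8057.
Convexity = Σ t(t+1)·PV / [P·(1+y)²] = 411,649.2879 / (25,387.8057 × 1.232100) = 13.16001.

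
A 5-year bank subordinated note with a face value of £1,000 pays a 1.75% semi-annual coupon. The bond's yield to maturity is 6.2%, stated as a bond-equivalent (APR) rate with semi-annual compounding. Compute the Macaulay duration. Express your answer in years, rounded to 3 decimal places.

Periodic yield y = 0.031. Discount each cash flow and weight by its period:
  t   CF        PV=CF/(1+0.031)^t    t·PV
  1         8.75         8.4869         8.4869
  2         8.75         8.2317        16.4634
  3         8.75         7.9842        23.9526
  4         8.75         7.7441        30.9766
  5         8.75         7.5113        37.5565
  6         8.75         7.2854        43.7127
  7         8.75         7.0664        49.4647
  8         8.75         6.8539        54.8313
  9         8.75         6.6478        59.8305
  10    1,008.75       743.3561     7,433.5607
  Σ                    811.1679     7,758.8360
Price P = Σ PV = 811.1679.
Macaulay duration = Σ(t·PV) / P = 7,758.8360 / 811.1679 = 9.56502 half-year periods.
In years: 9.56502 / 2 = 4.78251 years.

4.783 years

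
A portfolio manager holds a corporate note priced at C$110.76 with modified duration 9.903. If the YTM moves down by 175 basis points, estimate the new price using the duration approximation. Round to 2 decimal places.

C$129.95

Duration approximation: ΔP/P ≈ -D_mod · Δy = -9.903 × (-0.0175) = +0.1733025.
New price ≈ 110.76 × (1 + 0.1733025) = 129.9549849.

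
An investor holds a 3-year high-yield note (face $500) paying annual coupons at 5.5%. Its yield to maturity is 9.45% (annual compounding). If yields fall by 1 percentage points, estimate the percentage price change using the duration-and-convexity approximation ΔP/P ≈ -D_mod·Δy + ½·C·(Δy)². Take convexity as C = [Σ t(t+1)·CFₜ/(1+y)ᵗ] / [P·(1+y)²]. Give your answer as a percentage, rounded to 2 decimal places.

+2.64%

With y = 0.0945:
  t   CF        PV=CF/(1+0.0945)^t    t·PV        t(t+1)·PV
  1        27.50        25.1256        25.1256          50.2513
  2        27.50        22.9563        45.9125         137.7376
  3       527.50       402.3233     1,206.9698       4,827.8794
  Σ                    450.4052     1,278.0080       5,015.8682
P = 450.4052; D_Mac = 2.83746 yrs; D_mod = 2.59247 yrs; C = 9.29632.
Duration effect: -2.59247 × (-0.01) = +0.025925
Convexity effect: 0.5 × 9.29632 × (-0.01)² = +0.0004648
ΔP/P ≈ +0.025925 + 0.0004648 = +0.026390 = +2.6390%.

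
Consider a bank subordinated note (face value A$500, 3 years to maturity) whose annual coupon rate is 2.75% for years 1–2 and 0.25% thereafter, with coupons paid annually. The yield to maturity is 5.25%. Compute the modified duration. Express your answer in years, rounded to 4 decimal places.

2.7699 years

Periodic yield y = 0.0525. First find Macaulay duration:
  t   CF        PV=CF/(1+0.0525)^t    t·PV
  1        13.75        13.0641        13.0641
  2        13.75        12.4125        24.8250
  3       501.25       429.9204     1,289.7613
  Σ                    455.3970     1,327.6503
P = 455.3970; Macaulay duration = 1,327.6503 / 455.3970 = 2.91537 years.
Modified duration = D_Mac / (1 + y) = 2.91537 / 1.0525 = 2.76995 years.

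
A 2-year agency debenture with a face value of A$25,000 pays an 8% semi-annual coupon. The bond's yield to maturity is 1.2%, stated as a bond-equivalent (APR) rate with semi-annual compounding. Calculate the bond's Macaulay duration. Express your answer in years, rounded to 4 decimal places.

1.8952 years

Periodic yield y = 0.006. Discount each cash flow and weight by its period:
  t   CF        PV=CF/(1+0.006)^t    t·PV
  1     1,000.00       994.0358       994.0358
  2     1,000.00       988.1071     1,976.2143
  3     1,000.00       982.2139     2,946.6416
  4    26,000.00    25,385.2488   101,540.9954
  Σ                 28,349.6056   107,457.8870
Price P = Σ PV = 28,349.6056.
Macaulay duration = Σ(t·PV) / P = 107,457.8870 / 28,349.6056 = 3.79045 half-year periods.
In years: 3.79045 / 2 = 1.89523 years.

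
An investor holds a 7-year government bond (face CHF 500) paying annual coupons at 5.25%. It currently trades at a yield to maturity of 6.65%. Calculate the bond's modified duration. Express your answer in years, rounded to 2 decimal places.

Periodic yield y = 0.0665. First find Macaulay duration:
  t   CF        PV=CF/(1+0.0665)^t    t·PV
  1        26.25        24.6132        24.6132
  2        26.25        23.0785        46.1570
  3        26.25        21.6395        64.9184
  4        26.25        20.2902        81.1607
  5        26.25        19.0250        95.1251
  6        26.25        17.8387       107.0324
  7       526.25       335.3251     2,347.2758
  Σ                    461.8103     2,766.2827
P = 461.8103; Macaulay duration = 2,766.2827 / 461.8103 = 5.99009 years.
Modified duration = D_Mac / (1 + y) = 5.99009 / 1.0665 = 5.61658 years.

5.62 years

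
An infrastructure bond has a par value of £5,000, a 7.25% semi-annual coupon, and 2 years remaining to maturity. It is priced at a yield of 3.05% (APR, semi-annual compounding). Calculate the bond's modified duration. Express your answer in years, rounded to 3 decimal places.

Periodic yield y = 0.01525. First find Macaulay duration:
  t   CF        PV=CF/(1+0.01525)^t    t·PV
  1       181.25       178.5275       178.5275
  2       181.25       175.8458       351.6916
  3       181.25       173.2044       519.6133
  4     5,181.25     4,876.8855    19,507.5418
  Σ                  5,404.4632    20,557.3742
P = 5,404.4632; Macaulay duration = 20,557.3742 / 5,404.4632 = 3.80378 half-year periods = 1.90189 years.
Modified duration = D_Mac / (1 + y) = 1.90189 / 1.01525 = 1.87332 years.

1.873 years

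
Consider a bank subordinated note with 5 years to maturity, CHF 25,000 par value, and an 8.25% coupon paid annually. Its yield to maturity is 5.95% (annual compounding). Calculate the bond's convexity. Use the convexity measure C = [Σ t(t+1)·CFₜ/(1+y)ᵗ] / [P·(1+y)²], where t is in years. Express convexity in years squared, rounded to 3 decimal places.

21.977

With y = 0.0595:
  t   CF        PV=CF/(1+0.0595)^t    t·PV        t(t+1)·PV
  1     2,062.50     1,946.6730     1,946.6730       3,893.3459
  2     2,062.50     1,837.3506     3,674.7012      11,024.1036
  3     2,062.50     1,734.1676     5,202.5029      20,810.0115
  4     2,062.50     1,636.7793     6,547.1170      32,735.5852
  5    27,062.50    20,270.4369   101,352.1843     608,113.1057
  Σ                 27,425.4073   118,723.1783     676,576.1519
P = 27,425.4073.
Convexity = Σ t(t+1)·PV / [P·(1+y)²] = 676,576.1519 / (27,425.4073 × 1.122540) = 21.97666.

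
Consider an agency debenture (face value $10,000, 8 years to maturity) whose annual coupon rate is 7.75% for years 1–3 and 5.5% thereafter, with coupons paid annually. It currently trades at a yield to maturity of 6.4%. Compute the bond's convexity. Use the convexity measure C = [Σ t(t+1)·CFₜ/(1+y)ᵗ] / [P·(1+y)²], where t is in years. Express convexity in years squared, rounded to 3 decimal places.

With y = 0.064:
  t   CF        PV=CF/(1+0.064)^t    t·PV        t(t+1)·PV
  1       775.00       728.3835       728.3835       1,456.7669
  2       775.00       684.5709     1,369.1418       4,107.4255
  3       775.00       643.3937     1,930.1812       7,720.7247
  4       550.00       429.1372     1,716.5489       8,582.7443
  5       550.00       403.3244     2,016.6222      12,099.7335
  6       550.00       379.0643     2,274.3860      15,920.7020
  7       550.00       356.2635     2,493.8443      19,950.7543
  8    10,550.00     6,422.7266    51,381.8129     462,436.3157
  Σ                 10,046.8642    63,910.9207     532,275.1668
P = 10,046.8642.
Convexity = Σ t(t+1)·PV / [P·(1+y)²] = 532,275.1668 / (10,046.8642 × 1.132096) = 46.79747.

46.797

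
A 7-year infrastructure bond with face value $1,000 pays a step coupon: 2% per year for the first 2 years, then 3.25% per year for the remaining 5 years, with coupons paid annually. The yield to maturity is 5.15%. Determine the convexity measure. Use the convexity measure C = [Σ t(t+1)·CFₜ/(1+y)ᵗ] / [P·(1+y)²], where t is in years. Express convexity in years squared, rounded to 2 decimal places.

45.32

With y = 0.0515:
  t   CF        PV=CF/(1+0.0515)^t    t·PV        t(t+1)·PV
  1        20.00        19.0204        19.0204          38.0409
  2        20.00        18.0889        36.1777         108.5332
  3        32.50        27.9547        83.8642         335.4569
  4        32.50        26.5856       106.3423         531.7117
  5        32.50        25.2835       126.4174         758.5046
  6        32.50        24.0452       144.2710       1,009.8968
  7     1,032.50       726.4824     5,085.3771      40,683.0166
  Σ                    867.4607     5,601.4703      43,465.1608
P = 867.4607.
Convexity = Σ t(t+1)·PV / [P·(1+y)²] = 43,465.1608 / (867.4607 × 1.105652) = 45.31823.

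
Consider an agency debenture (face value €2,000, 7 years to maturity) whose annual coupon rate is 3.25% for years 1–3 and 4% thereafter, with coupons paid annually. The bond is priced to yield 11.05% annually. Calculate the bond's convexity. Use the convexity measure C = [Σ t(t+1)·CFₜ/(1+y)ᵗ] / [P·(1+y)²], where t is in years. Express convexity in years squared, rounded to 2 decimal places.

38.17

With y = 0.1105:
  t   CF        PV=CF/(1+0.1105)^t    t·PV        t(t+1)·PV
  1        65.00        58.5322        58.5322         117.0644
  2        65.00        52.7080       105.4159         316.2478
  3        65.00        47.4633       142.3898         569.5593
  4        80.00        52.6036       210.4145       1,052.0727
  5        80.00        47.3693       236.8466       1,421.0797
  6        80.00        42.6559       255.9351       1,791.5457
  7     2,080.00       998.6962     6,990.8734      55,926.9869
  Σ                  1,300.0284     8,000.4075      61,194.5563
P = 1,300.0284.
Convexity = Σ t(t+1)·PV / [P·(1+y)²] = 61,194.5563 / (1,300.0284 × 1.233210) = 38.17006.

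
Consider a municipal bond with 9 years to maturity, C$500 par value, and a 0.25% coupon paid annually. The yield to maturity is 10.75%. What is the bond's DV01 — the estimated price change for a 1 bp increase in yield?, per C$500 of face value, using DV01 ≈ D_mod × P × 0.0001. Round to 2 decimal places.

C$0.16

Periodic yield y = 0.1075.
  t   CF        PV=CF/(1+0.1075)^t    t·PV
  1         1.25         1.1287         1.1287
  2         1.25         1.0191         2.0382
  3         1.25         0.9202         2.7606
  4         1.25         0.8309         3.3235
  5         1.25         0.7502         3.7511
  6         1.25         0.6774         4.0644
  7         1.25         0.6117         4.2816
  8         1.25         0.5523         4.4182
  9       501.25       199.9681     1,799.7131
  Σ                    206.4585     1,825.4794
P = 206.4585; D_Mac = 8.84187 yrs; D_mod = 7.98363 yrs.
DV01 ≈ 7.98363 × 206.4585 × 0.0001 = 0.164829.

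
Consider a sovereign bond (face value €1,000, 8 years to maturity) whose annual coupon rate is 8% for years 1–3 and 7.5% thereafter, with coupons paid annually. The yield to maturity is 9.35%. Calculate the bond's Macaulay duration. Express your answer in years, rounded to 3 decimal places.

Periodic yield y = 0.0935. Discount each cash flow and weight by its year:
  t   CF        PV=CF/(1+0.0935)^t    t·PV
  1        80.00        73.1596        73.1596
  2        80.00        66.9041       133.8081
  3        80.00        61.1834       183.5502
  4        75.00        52.4549       209.8196
  5        75.00        47.9697       239.8487
  6        75.00        43.8681       263.2084
  7        75.00        40.1171       280.8198
  8     1,075.00       525.8455     4,206.7640
  Σ                    911.5024     5,590.9785
Price P = Σ PV = 911.5024.
Macaulay duration = Σ(t·PV) / P = 5,590.9785 / 911.5024 = 6.13381 years.

6.134 years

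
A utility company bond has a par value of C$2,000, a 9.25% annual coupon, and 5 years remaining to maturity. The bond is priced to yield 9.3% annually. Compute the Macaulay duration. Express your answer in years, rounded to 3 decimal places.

Periodic yield y = 0.093. Discount each cash flow and weight by its year:
  t   CF        PV=CF/(1+0.093)^t    t·PV
  1       185.00       169.2589       169.2589
  2       185.00       154.8572       309.7144
  3       185.00       141.6809       425.0426
  4       185.00       129.6257       518.5028
  5     2,185.00     1,400.7177     7,003.5887
  Σ                  1,996.1404     8,426.1075
Price P = Σ PV = 1,996.1404.
Macaulay duration = Σ(t·PV) / P = 8,426.1075 / 1,996.1404 = 4.22120 years.

4.221 years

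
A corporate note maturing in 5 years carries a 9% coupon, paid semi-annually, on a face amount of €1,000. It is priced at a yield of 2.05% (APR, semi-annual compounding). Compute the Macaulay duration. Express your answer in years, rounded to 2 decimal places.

4.27 years

Periodic yield y = 0.01025. Discount each cash flow and weight by its period:
  t   CF        PV=CF/(1+0.01025)^t    t·PV
  1        45.00        44.5434        44.5434
  2        45.00        44.0915        88.1830
  3        45.00        43.6441       130.9324
  4        45.00        43.2013       172.8053
  5        45.00        42.7630       213.8150
  6        45.00        42.3291       253.9748
  7        45.00        41.8997       293.2976
  8        45.00        41.4745       331.7964
  9        45.00        41.0537       369.4837
  10    1,045.00       943.6864     9,436.8641
  Σ                  1,328.6869    11,335.6957
Price P = Σ PV = 1,328.6869.
Macaulay duration = Σ(t·PV) / P = 11,335.6957 / 1,328.6869 = 8.53150 half-year periods.
In years: 8.53150 / 2 = 4.26575 years.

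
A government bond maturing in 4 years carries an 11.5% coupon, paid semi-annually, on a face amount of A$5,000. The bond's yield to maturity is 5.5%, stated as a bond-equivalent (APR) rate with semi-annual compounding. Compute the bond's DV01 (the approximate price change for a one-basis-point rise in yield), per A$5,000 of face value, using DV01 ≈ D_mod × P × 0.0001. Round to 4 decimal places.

A$1.9992

Periodic yield y = 0.0275.
  t   CF        PV=CF/(1+0.0275)^t    t·PV
  1       287.50       279.8054       279.8054
  2       287.50       272.3166       544.6333
  3       287.50       265.0284       795.0851
  4       287.50       257.9351     1,031.7406
  5       287.50       251.0318     1,255.1589
  6       287.50       244.3132     1,465.8790
  7       287.50       237.7744     1,664.4206
  8     5,287.50     4,255.9423    34,047.5388
  Σ                  6,064.1472    41,084.2615
P = 6,064.1472; D_Mac = 6.77494 half-year periods = 3.38747 yrs; D_mod = 3.29681 yrs.
DV01 ≈ 3.29681 × 6,064.1472 × 0.0001 = 1.999234.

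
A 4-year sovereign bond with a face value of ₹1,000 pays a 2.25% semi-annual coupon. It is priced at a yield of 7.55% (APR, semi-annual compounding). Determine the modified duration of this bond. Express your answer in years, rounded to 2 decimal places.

3.69 years

Periodic yield y = 0.03775. First find Macaulay duration:
  t   CF        PV=CF/(1+0.03775)^t    t·PV
  1        11.25        10.8408        10.8408
  2        11.25        10.4464        20.8928
  3        11.25        10.0664        30.1992
  4        11.25         9.7002        38.8009
  5        11.25         9.3474        46.7368
  6        11.25         9.0073        54.0440
  7        11.25         8.6797        60.7577
  8     1,011.25       751.8247     6,014.5977
  Σ                    819.9129     6,276.8699
P = 819.9129; Macaulay duration = 6,276.8699 / 819.9129 = 7.65553 half-year periods = 3.82777 years.
Modified duration = D_Mac / (1 + y) = 3.82777 / 1.03775 = 3.68852 years.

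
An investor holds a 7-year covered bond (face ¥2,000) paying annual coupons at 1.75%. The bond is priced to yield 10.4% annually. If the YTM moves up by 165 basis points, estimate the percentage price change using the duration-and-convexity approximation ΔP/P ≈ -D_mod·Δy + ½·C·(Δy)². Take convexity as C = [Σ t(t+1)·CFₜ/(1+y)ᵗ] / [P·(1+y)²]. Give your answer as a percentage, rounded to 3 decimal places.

-9.164%

With y = 0.104:
  t   CF        PV=CF/(1+0.104)^t    t·PV        t(t+1)·PV
  1        35.00        31.7029        31.7029          63.4058
  2        35.00        28.7164        57.4328         172.2984
  3        35.00        26.0112        78.0337         312.1347
  4        35.00        23.5609        94.2436         471.2179
  5        35.00        21.3414       106.7069         640.2417
  6        35.00        19.3310       115.9858         811.9007
  7     2,035.00     1,018.0776     7,126.5435      57,012.3479
  Σ                  1,168.7414     7,610.6492      59,483.5470
P = 1,168.7414; D_Mac = 6.51183 yrs; D_mod = 5.89840 yrs; C = 41.75806.
Duration effect: -5.89840 × (+0.0165) = -0.097324
Convexity effect: 0.5 × 41.75806 × (0.0165)² = +0.0056843
ΔP/P ≈ -0.097324 + 0.0056843 = -0.091639 = -9.1639%.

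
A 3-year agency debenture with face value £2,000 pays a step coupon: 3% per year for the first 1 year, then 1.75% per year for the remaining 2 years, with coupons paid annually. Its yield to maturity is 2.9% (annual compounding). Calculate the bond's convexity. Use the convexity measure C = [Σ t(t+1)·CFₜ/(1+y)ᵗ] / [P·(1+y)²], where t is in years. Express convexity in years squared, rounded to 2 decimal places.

With y = 0.029:
  t   CF        PV=CF/(1+0.029)^t    t·PV        t(t+1)·PV
  1        60.00        58.3090        58.3090         116.6181
  2        35.00        33.0550        66.1100         198.3301
  3     2,035.00     1,867.7480     5,603.2441      22,412.9765
  Σ                  1,959.1121     5,727.6632      22,727.9246
P = 1,959.1121.
Convexity = Σ t(t+1)·PV / [P·(1+y)²] = 22,727.9246 / (1,959.1121 × 1.058841) = 10.95645.

10.96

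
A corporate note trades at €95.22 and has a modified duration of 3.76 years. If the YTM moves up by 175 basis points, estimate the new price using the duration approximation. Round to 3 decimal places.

€88.955

Duration approximation: ΔP/P ≈ -D_mod · Δy = -3.76 × (+0.0175) = -0.065800.
New price ≈ 95.22 × (1 - 0.065800) = 88.954524.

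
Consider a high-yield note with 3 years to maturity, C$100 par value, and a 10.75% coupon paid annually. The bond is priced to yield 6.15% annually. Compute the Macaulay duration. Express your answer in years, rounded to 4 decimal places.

2.7346 years

Periodic yield y = 0.0615. Discount each cash flow and weight by its year:
  t   CF        PV=CF/(1+0.0615)^t    t·PV
  1        10.75        10.1272        10.1272
  2        10.75         9.5404        19.0809
  3       110.75        92.5942       277.7826
  Σ                    112.2618       306.9906
Price P = Σ PV = 112.2618.
Macaulay duration = Σ(t·PV) / P = 306.9906 / 112.2618 = 2.73460 years.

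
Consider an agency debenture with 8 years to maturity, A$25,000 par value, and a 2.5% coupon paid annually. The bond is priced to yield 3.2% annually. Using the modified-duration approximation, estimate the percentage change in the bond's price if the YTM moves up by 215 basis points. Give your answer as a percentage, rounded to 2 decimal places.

Periodic yield y = 0.032. Modified duration first:
  t   CF        PV=CF/(1+0.032)^t    t·PV
  1       625.00       605.6202       605.6202
  2       625.00       586.8412     1,173.6825
  3       625.00       568.6446     1,705.9338
  4       625.00       551.0122     2,204.0489
  5       625.00       533.9266     2,669.6328
  6       625.00       517.3707     3,104.2242
  7       625.00       501.3282     3,509.2974
  8    25,625.00    19,917.1088   159,336.8704
  Σ                 23,781.8525   174,309.3102
P = 23,781.8525; D_Mac = 7.32951 yrs; D_mod = 7.32951/(1+0.032) = 7.10224 yrs.
ΔP/P ≈ -D_mod · Δy = -7.10224 × (+0.0215) = -0.152698 = -15.2698%.

-15.27%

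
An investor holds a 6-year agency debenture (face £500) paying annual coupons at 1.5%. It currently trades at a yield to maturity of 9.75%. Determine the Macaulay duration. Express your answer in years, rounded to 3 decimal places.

Periodic yield y = 0.0975. Discount each cash flow and weight by its year:
  t   CF        PV=CF/(1+0.0975)^t    t·PV
  1         7.50         6.8337         6.8337
  2         7.50         6.2266        12.4532
  3         7.50         5.6735        17.0204
  4         7.50         5.1694        20.6777
  5         7.50         4.7102        23.5510
  6       507.50       290.4082     1,742.4492
  Σ                    319.0216     1,822.9852
Price P = Σ PV = 319.0216.
Macaulay duration = Σ(t·PV) / P = 1,822.9852 / 319.0216 = 5.71430 years.

5.714 years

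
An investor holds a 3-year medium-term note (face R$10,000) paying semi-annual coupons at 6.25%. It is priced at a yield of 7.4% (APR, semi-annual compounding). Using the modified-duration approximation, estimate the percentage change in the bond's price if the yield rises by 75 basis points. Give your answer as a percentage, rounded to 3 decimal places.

Periodic yield y = 0.037. Modified duration first:
  t   CF        PV=CF/(1+0.037)^t    t·PV
  1       312.50       301.3500       301.3500
  2       312.50       290.5979       581.1958
  3       312.50       280.2294       840.6883
  4       312.50       270.2309     1,080.9236
  5       312.50       260.5891     1,302.9455
  6    10,312.50     8,292.6135    49,755.6809
  Σ                  9,695.6109    53,862.7841
P = 9,695.6109; D_Mac = 5.55538 half-year periods = 2.77769 yrs; D_mod = 2.77769/(1+0.037) = 2.67858 yrs.
ΔP/P ≈ -D_mod · Δy = -2.67858 × (+0.0075) = -0.020089 = -2.0089%.

-2.009%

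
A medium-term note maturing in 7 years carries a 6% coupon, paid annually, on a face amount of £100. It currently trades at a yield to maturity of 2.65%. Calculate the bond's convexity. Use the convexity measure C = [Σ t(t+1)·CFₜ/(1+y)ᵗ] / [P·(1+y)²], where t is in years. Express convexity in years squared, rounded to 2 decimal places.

43.37

With y = 0.0265:
  t   CF        PV=CF/(1+0.0265)^t    t·PV        t(t+1)·PV
  1         6.00         5.8451         5.8451          11.6902
  2         6.00         5.6942        11.3884          34.1652
  3         6.00         5.5472        16.6416          66.5665
  4         6.00         5.4040        21.6160         108.0800
  5         6.00         5.2645        26.3225         157.9348
  6         6.00         5.1286        30.7715         215.4006
  7       106.00        88.2659       617.8616       4,942.8931
  Σ                    121.1495       730.4468       5,536.7304
P = 121.1495.
Convexity = Σ t(t+1)·PV / [P·(1+y)²] = 5,536.7304 / (121.1495 × 1.053702) = 43.37242.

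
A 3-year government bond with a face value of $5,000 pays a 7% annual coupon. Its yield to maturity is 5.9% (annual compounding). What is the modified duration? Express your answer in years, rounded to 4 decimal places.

Periodic yield y = 0.059. First find Macaulay duration:
  t   CF        PV=CF/(1+0.059)^t    t·PV
  1       350.00       330.5005       330.5005
  2       350.00       312.0873       624.1746
  3     5,350.00     4,504.7003    13,514.1009
  Σ                  5,147.2881    14,468.7760
P = 5,147.2881; Macaulay duration = 14,468.7760 / 5,147.2881 = 2.81095 years.
Modified duration = D_Mac / (1 + y) = 2.81095 / 1.059 = 2.65434 years.

2.6543 years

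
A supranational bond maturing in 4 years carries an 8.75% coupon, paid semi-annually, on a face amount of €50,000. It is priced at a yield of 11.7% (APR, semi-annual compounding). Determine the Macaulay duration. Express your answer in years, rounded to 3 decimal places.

Periodic yield y = 0.0585. Discount each cash flow and weight by its period:
  t   CF        PV=CF/(1+0.0585)^t    t·PV
  1     2,187.50     2,066.6037     2,066.6037
  2     2,187.50     1,952.3889     3,904.7779
  3     2,187.50     1,844.4865     5,533.4594
  4     2,187.50     1,742.5474     6,970.1898
  5     2,187.50     1,646.2423     8,231.2114
  6     2,187.50     1,555.2596     9,331.5575
  7     2,187.50     1,469.3052    10,285.1366
  8    52,187.50    33,116.1312   264,929.0493
  Σ                 45,392.9648   311,251.9856
Price P = Σ PV = 45,392.9648.
Macaulay duration = Σ(t·PV) / P = 311,251.9856 / 45,392.9648 = 6.85683 half-year periods.
In years: 6.85683 / 2 = 3.42842 years.

3.428 years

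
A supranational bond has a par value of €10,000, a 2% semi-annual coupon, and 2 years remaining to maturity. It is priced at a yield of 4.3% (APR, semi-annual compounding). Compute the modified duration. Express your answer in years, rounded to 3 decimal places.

Periodic yield y = 0.0215. First find Macaulay duration:
  t   CF        PV=CF/(1+0.0215)^t    t·PV
  1       100.00        97.8953        97.8953
  2       100.00        95.8348       191.6696
  3       100.00        93.8177       281.4532
  4    10,100.00     9,276.1527    37,104.6109
  Σ                  9,563.7005    37,675.6289
P = 9,563.7005; Macaulay duration = 37,675.6289 / 9,563.7005 = 3.93944 half-year periods = 1.96972 years.
Modified duration = D_Mac / (1 + y) = 1.96972 / 1.0215 = 1.92826 years.

1.928 years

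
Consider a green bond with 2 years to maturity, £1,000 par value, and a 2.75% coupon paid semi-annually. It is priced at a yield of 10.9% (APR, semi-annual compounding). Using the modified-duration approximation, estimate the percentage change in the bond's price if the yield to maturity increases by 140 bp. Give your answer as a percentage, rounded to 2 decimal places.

-2.60%

Periodic yield y = 0.0545. Modified duration first:
  t   CF        PV=CF/(1+0.0545)^t    t·PV
  1        13.75        13.0394        13.0394
  2        13.75        12.3654        24.7309
  3        13.75        11.7264        35.1791
  4     1,013.75       819.8691     3,279.4765
  Σ                    857.0003     3,352.4258
P = 857.0003; D_Mac = 3.91181 half-year periods = 1.95591 yrs; D_mod = 1.95591/(1+0.0545) = 1.85482 yrs.
ΔP/P ≈ -D_mod · Δy = -1.85482 × (+0.014) = -0.025967 = -2.5967%.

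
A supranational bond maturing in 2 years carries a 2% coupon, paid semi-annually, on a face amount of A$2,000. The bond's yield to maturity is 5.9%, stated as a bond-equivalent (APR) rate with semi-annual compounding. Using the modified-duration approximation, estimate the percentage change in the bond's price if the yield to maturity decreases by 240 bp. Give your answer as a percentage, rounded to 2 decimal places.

Periodic yield y = 0.0295. Modified duration first:
  t   CF        PV=CF/(1+0.0295)^t    t·PV
  1        20.00        19.4269        19.4269
  2        20.00        18.8702        37.7405
  3        20.00        18.3295        54.9885
  4     2,020.00     1,798.2330     7,192.9320
  Σ                  1,854.8597     7,305.0880
P = 1,854.8597; D_Mac = 3.93835 half-year periods = 1.96918 yrs; D_mod = 1.96918/(1+0.0295) = 1.91275 yrs.
ΔP/P ≈ -D_mod · Δy = -1.91275 × (-0.024) = +0.045906 = +4.5906%.

+4.59%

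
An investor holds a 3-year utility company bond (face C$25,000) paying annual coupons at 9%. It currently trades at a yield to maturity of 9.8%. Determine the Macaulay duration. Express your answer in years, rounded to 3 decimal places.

Periodic yield y = 0.098. Discount each cash flow and weight by its year:
  t   CF        PV=CF/(1+0.098)^t    t·PV
  1     2,250.00     2,049.1803     2,049.1803
  2     2,250.00     1,866.2845     3,732.5689
  3    27,250.00    20,585.4083    61,756.2250
  Σ                 24,500.8731    67,537.9743
Price P = Σ PV = 24,500.8731.
Macaulay duration = Σ(t·PV) / P = 67,537.9743 / 24,500.8731 = 2.75655 years.

2.757 years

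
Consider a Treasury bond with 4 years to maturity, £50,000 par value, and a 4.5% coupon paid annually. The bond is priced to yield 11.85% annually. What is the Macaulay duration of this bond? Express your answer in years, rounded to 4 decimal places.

Periodic yield y = 0.1185. Discount each cash flow and weight by its year:
  t   CF        PV=CF/(1+0.1185)^t    t·PV
  1     2,250.00     2,011.6227     2,011.6227
  2     2,250.00     1,798.5004     3,597.0008
  3     2,250.00     1,607.9575     4,823.8724
  4    52,250.00    33,384.3051   133,537.2205
  Σ                 38,802.3857   143,969.7164
Price P = Σ PV = 38,802.3857.
Macaulay duration = Σ(t·PV) / P = 143,969.7164 / 38,802.3857 = 3.71033 years.

3.7103 years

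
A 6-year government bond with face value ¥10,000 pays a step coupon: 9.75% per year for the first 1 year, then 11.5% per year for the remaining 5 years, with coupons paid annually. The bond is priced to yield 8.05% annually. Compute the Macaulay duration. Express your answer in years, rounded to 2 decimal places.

4.81 years

Periodic yield y = 0.0805. Discount each cash flow and weight by its year:
  t   CF        PV=CF/(1+0.0805)^t    t·PV
  1       975.00       902.3600       902.3600
  2     1,150.00       985.0274     1,970.0547
  3     1,150.00       911.6403     2,734.9210
  4     1,150.00       843.7208     3,374.8832
  5     1,150.00       780.8615     3,904.3073
  6    11,150.00     7,006.9052    42,041.4310
  Σ                 11,430.5151    54,927.9572
Price P = Σ PV = 11,430.5151.
Macaulay duration = Σ(t·PV) / P = 54,927.9572 / 11,430.5151 = 4.80538 years.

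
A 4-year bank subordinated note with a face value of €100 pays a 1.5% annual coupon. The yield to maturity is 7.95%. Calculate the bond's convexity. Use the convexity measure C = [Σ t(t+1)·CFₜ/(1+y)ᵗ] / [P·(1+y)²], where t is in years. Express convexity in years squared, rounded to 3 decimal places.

With y = 0.0795:
  t   CF        PV=CF/(1+0.0795)^t    t·PV        t(t+1)·PV
  1         1.50         1.3895         1.3895           2.7791
  2         1.50         1.2872         2.5744           7.7232
  3         1.50         1.1924         3.5772          14.3088
  4       101.50        74.7438       298.9754       1,494.8770
  Σ                     78.6130       306.5165       1,519.6881
P = 78.6130.
Convexity = Σ t(t+1)·PV / [P·(1+y)²] = 1,519.6881 / (78.6130 × 1.165320) = 16.58880.

16.589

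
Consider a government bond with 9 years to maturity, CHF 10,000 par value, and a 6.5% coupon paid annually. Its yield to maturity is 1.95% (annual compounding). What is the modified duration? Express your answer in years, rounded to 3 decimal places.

Periodic yield y = 0.0195. First find Macaulay duration:
  t   CF        PV=CF/(1+0.0195)^t    t·PV
  1       650.00       637.5674       637.5674
  2       650.00       625.3727     1,250.7453
  3       650.00       613.4112     1,840.2335
  4       650.00       601.6784     2,406.7137
  5       650.00       590.1701     2,950.8505
  6       650.00       578.8819     3,473.2914
  7       650.00       567.8096     3,974.6673
  8       650.00       556.9491     4,455.5929
  9    10,650.00     8,950.8553    80,557.6978
  Σ                 13,722.6957   101,547.3599
P = 13,722.6957; Macaulay duration = 101,547.3599 / 13,722.6957 = 7.39996 years.
Modified duration = D_Mac / (1 + y) = 7.39996 / 1.0195 = 7.25842 years.

7.258 years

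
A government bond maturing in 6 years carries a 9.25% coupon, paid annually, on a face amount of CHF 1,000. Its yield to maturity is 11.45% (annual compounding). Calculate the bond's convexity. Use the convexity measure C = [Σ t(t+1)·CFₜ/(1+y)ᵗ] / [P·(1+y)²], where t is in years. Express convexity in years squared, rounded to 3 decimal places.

24.975

With y = 0.1145:
  t   CF        PV=CF/(1+0.1145)^t    t·PV        t(t+1)·PV
  1        92.50        82.9969        82.9969         165.9937
  2        92.50        74.4700       148.9401         446.8202
  3        92.50        66.8192       200.4577         801.8308
  4        92.50        59.9545       239.8178       1,199.0891
  5        92.50        53.7949       268.9747       1,613.8480
  6     1,092.50       570.0868     3,420.5210      23,943.6469
  Σ                    908.1224     4,361.7081      28,171.2287
P = 908.1224.
Convexity = Σ t(t+1)·PV / [P·(1+y)²] = 28,171.2287 / (908.1224 × 1.242110) = 24.97476.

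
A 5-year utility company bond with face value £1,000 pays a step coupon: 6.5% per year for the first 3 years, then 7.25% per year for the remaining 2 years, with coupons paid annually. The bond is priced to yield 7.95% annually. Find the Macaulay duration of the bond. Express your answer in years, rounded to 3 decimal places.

Periodic yield y = 0.0795. Discount each cash flow and weight by its year:
  t   CF        PV=CF/(1+0.0795)^t    t·PV
  1        65.00        60.2131        60.2131
  2        65.00        55.7787       111.5573
  3        65.00        51.6708       155.0125
  4        72.50        53.3885       213.5539
  5     1,072.50       731.6175     3,658.0874
  Σ                    952.6685     4,198.4241
Price P = Σ PV = 952.6685.
Macaulay duration = Σ(t·PV) / P = 4,198.4241 / 952.6685 = 4.40701 years.

4.407 years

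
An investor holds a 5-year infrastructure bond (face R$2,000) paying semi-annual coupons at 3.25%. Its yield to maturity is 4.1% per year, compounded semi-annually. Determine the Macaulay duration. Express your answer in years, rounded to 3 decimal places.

4.647 years

Periodic yield y = 0.0205. Discount each cash flow and weight by its period:
  t   CF        PV=CF/(1+0.0205)^t    t·PV
  1        32.50        31.8471        31.8471
  2        32.50        31.2074        62.4148
  3        32.50        30.5805        91.7414
  4        32.50        29.9662       119.8647
  5        32.50        29.3642       146.8210
  6        32.50        28.7743       172.6460
  7        32.50        28.1963       197.3742
  8        32.50        27.6299       221.0392
  9        32.50        27.0749       243.6738
  10    2,032.50     1,659.2066    16,592.0659
  Σ                  1,923.8474    17,879.4881
Price P = Σ PV = 1,923.8474.
Macaulay duration = Σ(t·PV) / P = 17,879.4881 / 1,923.8474 = 9.29361 half-year periods.
In years: 9.29361 / 2 = 4.64681 years.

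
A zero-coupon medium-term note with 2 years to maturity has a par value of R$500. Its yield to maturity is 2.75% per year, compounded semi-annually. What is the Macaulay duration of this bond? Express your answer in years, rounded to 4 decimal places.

2.0000 years

A zero-coupon bond has a single cash flow at maturity, so its Macaulay duration equals its maturity: 2 years.
(Equivalently: 4 semi-annual periods ÷ 2 = 2 years.)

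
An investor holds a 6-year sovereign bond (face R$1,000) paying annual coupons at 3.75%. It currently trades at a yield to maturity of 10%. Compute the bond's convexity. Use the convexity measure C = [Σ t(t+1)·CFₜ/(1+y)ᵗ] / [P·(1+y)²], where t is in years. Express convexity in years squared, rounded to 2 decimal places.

With y = 0.1:
  t   CF        PV=CF/(1+0.1)^t    t·PV        t(t+1)·PV
  1        37.50        34.0909        34.0909          68.1818
  2        37.50        30.9917        61.9835         185.9504
  3        37.50        28.1743        84.5229         338.0917
  4        37.50        25.6130       102.4520         512.2601
  5        37.50        23.2845       116.4227         698.5365
  6     1,037.50       585.6417     3,513.8502      24,596.9515
  Σ                    727.7962     3,913.3223      26,399.9720
P = 727.7962.
Convexity = Σ t(t+1)·PV / [P·(1+y)²] = 26,399.9720 / (727.7962 × 1.210000) = 29.97839.

29.98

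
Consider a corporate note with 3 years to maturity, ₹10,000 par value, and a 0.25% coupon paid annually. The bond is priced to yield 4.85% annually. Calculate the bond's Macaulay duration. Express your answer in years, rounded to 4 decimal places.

2.9919 years

Periodic yield y = 0.0485. Discount each cash flow and weight by its year:
  t   CF        PV=CF/(1+0.0485)^t    t·PV
  1        25.00        23.8436        23.8436
  2        25.00        22.7407        45.4813
  3    10,025.00     8,697.1924    26,091.5772
  Σ                  8,743.7766    26,160.9021
Price P = Σ PV = 8,743.7766.
Macaulay duration = Σ(t·PV) / P = 26,160.9021 / 8,743.7766 = 2.99195 years.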